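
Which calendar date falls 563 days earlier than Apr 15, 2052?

Going back 563 days from April 15, 2052.
Going back 15 days from April 15, 2052 reaches the end of the previous month; 563 − 15 = 548 left.
March 2052 has 31 days: 548 − 31 = 517 left.
February 2052 has 29 days (2052 is a leap year): 517 − 29 = 488 left.
January 2052 has 31 days: 488 − 31 = 457 left.
December 2051 has 31 days: 457 − 31 = 426 left.
November 2051 has 30 days: 426 − 30 = 396 left.
October 2051 has 31 days: 396 − 31 = 365 left.
September 2051 has 30 days: 365 − 30 = 335 left.
August 2051 has 31 days: 335 − 31 = 304 left.
July 2051 has 31 days: 304 − 31 = 273 left.
June 2051 has 30 days: 273 − 30 = 243 left.
May 2051 has 31 days: 243 − 31 = 212 left.
April 2051 has 30 days: 212 − 30 = 182 left.
March 2051 has 31 days: 182 − 31 = 151 left.
February 2051 has 28 days (2051 is not a leap year): 151 − 28 = 123 left.
January 2051 has 31 days: 123 − 31 = 92 left.
December 2050 has 31 days: 92 − 31 = 61 left.
November 2050 has 30 days: 61 − 30 = 31 left.
October 2050 has 31 days: 31 − 31 = 0 left.
September 2050 has 30 days; 30 − 0 = 30 → September 30, 2050.

September 30, 2050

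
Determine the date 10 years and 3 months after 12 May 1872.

August 12, 1882

Adding 10 years and 3 months from May 12, 1872.
+10 years → 1882; month 5 + 3 = 8 → August 1882.
Day 12 is valid in August, giving August 12, 1882.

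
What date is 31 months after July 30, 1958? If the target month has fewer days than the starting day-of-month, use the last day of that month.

Adding 31 months from July 30, 1958.
month 7 + 31 = 38, which is month 2 of year 1961 → February 1961.
February 1961 has only 28 days (1961 is not a leap year — relevant if February), and the start was day 30, so the date clamps to February 28, 1961.

February 28, 1961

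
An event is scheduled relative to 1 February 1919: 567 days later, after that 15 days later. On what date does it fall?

Adding 567 days from February 1, 1919:
February has 28 days, so 28 − 1 = 27 days remain after February 1, 1919; 567 − 27 = 540 left.
March 1919 has 31 days: 540 − 31 = 509 left.
April 1919 has 30 days: 509 − 30 = 479 left.
May 1919 has 31 days: 479 − 31 = 448 left.
June 1919 has 30 days: 448 − 30 = 418 left.
July 1919 has 31 days: 418 − 31 = 387 left.
August 1919 has 31 days: 387 − 31 = 356 left.
September 1919 has 30 days: 356 − 30 = 326 left.
October 1919 has 31 days: 326 − 31 = 295 left.
November 1919 has 30 days: 295 − 30 = 265 left.
December 1919 has 31 days: 265 − 31 = 234 left.
January 1920 has 31 days: 234 − 31 = 203 left.
February 1920 has 29 days (1920 is a leap year): 203 − 29 = 174 left.
March 1920 has 31 days: 174 − 31 = 143 left.
April 1920 has 30 days: 143 − 30 = 113 left.
May 1920 has 31 days: 113 − 31 = 82 left.
June 1920 has 30 days: 82 − 30 = 52 left.
July 1920 has 31 days: 52 − 31 = 21 left.
21 days into August 1920 → August 21, 1920.
Advancing 15 days from August 21, 1920:
August has 31 days, so 31 − 21 = 10 days remain after August 21, 1920; 15 − 10 = 5 left.
5 days into September 1920 → September 5, 1920.

September 5, 1920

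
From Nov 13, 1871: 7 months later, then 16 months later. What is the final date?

October 13, 1873

Advancing 7 months from November 13, 1871:
month 11 + 7 = 18, which is month 6 of year 1872 → June 1872.
Day 13 is valid in June, giving June 13, 1872.
Advancing 16 months from June 13, 1872:
month 6 + 16 = 22, which is month 10 of year 1873 → October 1873.
Day 13 is valid in October, giving October 13, 1873.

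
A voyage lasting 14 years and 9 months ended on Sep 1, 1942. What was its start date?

Going back 14 years and 9 months from September 1, 1942.
-14 years → 1928; month 9 − 9 = 0, which is month 12 of year 1927 → December 1927.
Day 1 is valid in December, giving December 1, 1927.

December 1, 1927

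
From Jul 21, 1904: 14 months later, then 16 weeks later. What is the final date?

Counting forward 14 months from July 21, 1904:
month 7 + 14 = 21, which is month 9 of year 1905 → September 1905.
Day 21 is valid in September, giving September 21, 1905.
Advancing 16 weeks (= 112 days) from September 21, 1905:
September has 30 days, so 30 − 21 = 9 days remain after September 21, 1905; 112 − 9 = 103 left.
October 1905 has 31 days: 103 − 31 = 72 left.
November 1905 has 30 days: 72 − 30 = 42 left.
December 1905 has 31 days: 42 − 31 = 11 left.
11 days into January 1906 → January 11, 1906.

January 11, 1906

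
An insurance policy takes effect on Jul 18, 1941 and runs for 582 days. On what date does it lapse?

Counting forward 582 days from July 18, 1941.
July has 31 days, so 31 − 18 = 13 days remain after July 18, 1941; 582 − 13 = 569 left.
August 1941 has 31 days: 569 − 31 = 538 left.
September 1941 has 30 days: 538 − 30 = 508 left.
October 1941 has 31 days: 508 − 31 = 477 left.
November 1941 has 30 days: 477 − 30 = 447 left.
December 1941 has 31 days: 447 − 31 = 416 left.
January 1942 has 31 days: 416 − 31 = 385 left.
February 1942 has 28 days (1942 is not a leap year): 385 − 28 = 357 left.
March 1942 has 31 days: 357 − 31 = 326 left.
April 1942 has 30 days: 326 − 30 = 296 left.
May 1942 has 31 days: 296 − 31 = 265 left.
June 1942 has 30 days: 265 − 30 = 235 left.
July 1942 has 31 days: 235 − 31 = 204 left.
August 1942 has 31 days: 204 − 31 = 173 left.
September 1942 has 30 days: 173 − 30 = 143 left.
October 1942 has 31 days: 143 − 31 = 112 left.
November 1942 has 30 days: 112 − 30 = 82 left.
December 1942 has 31 days: 82 − 31 = 51 left.
January 1943 has 31 days: 51 − 31 = 20 left.
20 days into February 1943 → February 20, 1943.

February 20, 1943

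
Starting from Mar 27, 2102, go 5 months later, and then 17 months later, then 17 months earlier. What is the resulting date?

Advancing 5 months from March 27, 2102:
month 3 + 5 = 8 → August 2102.
Day 27 is valid in August, giving August 27, 2102.
Counting forward 17 months from August 27, 2102:
month 8 + 17 = 25, which is month 1 of year 2104 → January 2104.
Day 27 is valid in January, giving January 27, 2104.
Subtracting 17 months from January 27, 2104:
month 1 − 17 = -16, which is month 8 of year 2102 → August 2102.
Day 27 is valid in August, giving August 27, 2102.

August 27, 2102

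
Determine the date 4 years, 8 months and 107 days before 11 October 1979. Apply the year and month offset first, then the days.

Counting back 4 years, 8 months and 107 days from October 11, 1979: first the month/year part, then the days.
-4 years → 1975; month 10 − 8 = 2 → February 1975.
Day 11 is valid in February, giving February 11, 1975.
Now subtract 107 days from February 11, 1975.
Going back 11 days from February 11, 1975 reaches the end of the previous month; 107 − 11 = 96 left.
January 1975 has 31 days: 96 − 31 = 65 left.
December 1974 has 31 days: 65 − 31 = 34 left.
November 1974 has 30 days: 34 − 30 = 4 left.
October 1974 has 31 days; 31 − 4 = 27 → October 27, 1974.

October 27, 1974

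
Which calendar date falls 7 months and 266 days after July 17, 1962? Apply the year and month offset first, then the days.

November 10, 1963

Adding 7 months and 266 days from July 17, 1962: first the month/year part, then the days.
month 7 + 7 = 14, which is month 2 of year 1963 → February 1963.
Day 17 is valid in February, giving February 17, 1963.
Now add 266 days from February 17, 1963.
February has 28 days, so 28 − 17 = 11 days remain after February 17, 1963; 266 − 11 = 255 left.
March 1963 has 31 days: 255 − 31 = 224 left.
April 1963 has 30 days: 224 − 30 = 194 left.
May 1963 has 31 days: 194 − 31 = 163 left.
June 1963 has 30 days: 163 − 30 = 133 left.
July 1963 has 31 days: 133 − 31 = 102 left.
August 1963 has 31 days: 102 − 31 = 71 left.
September 1963 has 30 days: 71 − 30 = 41 left.
October 1963 has 31 days: 41 − 31 = 10 left.
10 days into November 1963 → November 10, 1963.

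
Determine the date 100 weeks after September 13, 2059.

August 13, 2061

Advancing 100 weeks = 700 days from September 13, 2059.
September has 30 days, so 30 − 13 = 17 days remain after September 13, 2059; 700 − 17 = 683 left.
October 2059 has 31 days: 683 − 31 = 652 left.
November 2059 has 30 days: 652 − 30 = 622 left.
December 2059 has 31 days: 622 − 31 = 591 left.
January 2060 has 31 days: 591 − 31 = 560 left.
February 2060 has 29 days (2060 is a leap year): 560 − 29 = 531 left.
March 2060 has 31 days: 531 − 31 = 500 left.
April 2060 has 30 days: 500 − 30 = 470 left.
May 2060 has 31 days: 470 − 31 = 439 left.
June 2060 has 30 days: 439 − 30 = 409 left.
July 2060 has 31 days: 409 − 31 = 378 left.
August 2060 has 31 days: 378 − 31 = 347 left.
September 2060 has 30 days: 347 − 30 = 317 left.
October 2060 has 31 days: 317 − 31 = 286 left.
November 2060 has 30 days: 286 − 30 = 256 left.
December 2060 has 31 days: 256 − 31 = 225 left.
January 2061 has 31 days: 225 − 31 = 194 left.
February 2061 has 28 days (2061 is not a leap year): 194 − 28 = 166 left.
March 2061 has 31 days: 166 − 31 = 135 left.
April 2061 has 30 days: 135 − 30 = 105 left.
May 2061 has 31 days: 105 − 31 = 74 left.
June 2061 has 30 days: 74 − 30 = 44 left.
July 2061 has 31 days: 44 − 31 = 13 left.
13 days into August 2061 → August 13, 2061.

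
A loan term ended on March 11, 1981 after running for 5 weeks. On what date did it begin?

Subtracting 5 weeks = 35 days from March 11, 1981.
Going back 11 days from March 11, 1981 reaches the end of the previous month; 35 − 11 = 24 left.
February 1981 has 28 days; 28 − 24 = 4 → February 4, 1981.

February 4, 1981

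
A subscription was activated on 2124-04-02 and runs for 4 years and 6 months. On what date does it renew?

October 2, 2128

Adding 4 years and 6 months from April 2, 2124.
+4 years → 2128; month 4 + 6 = 10 → October 2128.
Day 2 is valid in October, giving October 2, 2128.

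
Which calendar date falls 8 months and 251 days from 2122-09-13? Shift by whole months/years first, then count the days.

Counting forward 8 months and 251 days from September 13, 2122: first the month/year part, then the days.
month 9 + 8 = 17, which is month 5 of year 2123 → May 2123.
Day 13 is valid in May, giving May 13, 2123.
Now add 251 days from May 13, 2123.
May has 31 days, so 31 − 13 = 18 days remain after May 13, 2123; 251 − 18 = 233 left.
June 2123 has 30 days: 233 − 30 = 203 left.
July 2123 has 31 days: 203 − 31 = 172 left.
August 2123 has 31 days: 172 − 31 = 141 left.
September 2123 has 30 days: 141 − 30 = 111 left.
October 2123 has 31 days: 111 − 31 = 80 left.
November 2123 has 30 days: 80 − 30 = 50 left.
December 2123 has 31 days: 50 − 31 = 19 left.
19 days into January 2124 → January 19, 2124.

January 19, 2124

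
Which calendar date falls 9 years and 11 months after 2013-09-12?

Advancing 9 years and 11 months from September 12, 2013.
+9 years → 2022; month 9 + 11 = 20, which is month 8 of year 2023 → August 2023.
Day 12 is valid in August, giving August 12, 2023.

August 12, 2023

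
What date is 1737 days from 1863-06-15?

Counting forward 1737 days from June 15, 1863.
June has 30 days, so 30 − 15 = 15 days remain after June 15, 1863; 1737 − 15 = 1722 left.
July 1863 has 31 days: 1722 − 31 = 1691 left.
August 1863 has 31 days: 1691 − 31 = 1660 left.
September 1863 has 30 days: 1660 − 30 = 1630 left.
October 1863 has 31 days: 1630 − 31 = 1599 left.
November 1863 has 30 days: 1599 − 30 = 1569 left.
December 1863 has 31 days: 1569 − 31 = 1538 left.
January 1864 has 31 days: 1538 − 31 = 1507 left.
February 1864 has 29 days (1864 is a leap year): 1507 − 29 = 1478 left.
March 1864 has 31 days: 1478 − 31 = 1447 left.
April 1864 has 30 days: 1447 − 30 = 1417 left.
May 1864 has 31 days: 1417 − 31 = 1386 left.
June 1864 has 30 days: 1386 − 30 = 1356 left.
July 1864 has 31 days: 1356 − 31 = 1325 left.
August 1864 has 31 days: 1325 − 31 = 1294 left.
September 1864 has 30 days: 1294 − 30 = 1264 left.
October 1864 has 31 days: 1264 − 31 = 1233 left.
November 1864 has 30 days: 1233 − 30 = 1203 left.
December 1864 has 31 days: 1203 − 31 = 1172 left.
January 1865 has 31 days: 1172 − 31 = 1141 left.
February 1865 has 28 days (1865 is not a leap year): 1141 − 28 = 1113 left.
March 1865 has 31 days: 1113 − 31 = 1082 left.
April 1865 has 30 days: 1082 − 30 = 1052 left.
May 1865 has 31 days: 1052 − 31 = 1021 left.
June 1865 has 30 days: 1021 − 30 = 991 left.
July 1865 has 31 days: 991 − 31 = 960 left.
August 1865 has 31 days: 960 − 31 = 929 left.
September 1865 has 30 days: 929 − 30 = 899 left.
October 1865 has 31 days: 899 − 31 = 868 left.
November 1865 has 30 days: 868 − 30 = 838 left.
December 1865 has 31 days: 838 − 31 = 807 left.
January 1866 has 31 days: 807 − 31 = 776 left.
February 1866 has 28 days (1866 is not a leap year): 776 − 28 = 748 left.
March 1866 has 31 days: 748 − 31 = 717 left.
April 1866 has 30 days: 717 − 30 = 687 left.
May 1866 has 31 days: 687 − 31 = 656 left.
June 1866 has 30 days: 656 − 30 = 626 left.
July 1866 has 31 days: 626 − 31 = 595 left.
August 1866 has 31 days: 595 − 31 = 564 left.
September 1866 has 30 days: 564 − 30 = 534 left.
October 1866 has 31 days: 534 − 31 = 503 left.
November 1866 has 30 days: 503 − 30 = 473 left.
December 1866 has 31 days: 473 − 31 = 442 left.
January 1867 has 31 days: 442 − 31 = 411 left.
February 1867 has 28 days (1867 is not a leap year): 411 − 28 = 383 left.
March 1867 has 31 days: 383 − 31 = 352 left.
April 1867 has 30 days: 352 − 30 = 322 left.
May 1867 has 31 days: 322 − 31 = 291 left.
June 1867 has 30 days: 291 − 30 = 261 left.
July 1867 has 31 days: 261 − 31 = 230 left.
August 1867 has 31 days: 230 − 31 = 199 left.
September 1867 has 30 days: 199 − 30 = 169 left.
October 1867 has 31 days: 169 − 31 = 138 left.
November 1867 has 30 days: 138 − 30 = 108 left.
December 1867 has 31 days: 108 − 31 = 77 left.
January 1868 has 31 days: 77 − 31 = 46 left.
February 1868 has 29 days (1868 is a leap year): 46 − 29 = 17 left.
17 days into March 1868 → March 17, 1868.

March 17, 1868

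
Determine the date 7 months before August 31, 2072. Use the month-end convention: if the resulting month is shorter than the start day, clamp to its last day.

Counting back 7 months from August 31, 2072.
month 8 − 7 = 1 → January 2072.
Day 31 is valid in January, giving January 31, 2072.

January 31, 2072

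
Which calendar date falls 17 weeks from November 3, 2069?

Counting forward 17 weeks = 119 days from November 3, 2069.
November has 30 days, so 30 − 3 = 27 days remain after November 3, 2069; 119 − 27 = 92 left.
December 2069 has 31 days: 92 − 31 = 61 left.
January 2070 has 31 days: 61 − 31 = 30 left.
February 2070 has 28 days (2070 is not a leap year): 30 − 28 = 2 left.
2 days into March 2070 → March 2, 2070.

March 2, 2070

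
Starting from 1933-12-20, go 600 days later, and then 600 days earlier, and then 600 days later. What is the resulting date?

August 12, 1935

Adding 600 days from December 20, 1933:
December has 31 days, so 31 − 20 = 11 days remain after December 20, 1933; 600 − 11 = 589 left.
January 1934 has 31 days: 589 − 31 = 558 left.
February 1934 has 28 days (1934 is not a leap year): 558 − 28 = 530 left.
March 1934 has 31 days: 530 − 31 = 499 left.
April 1934 has 30 days: 499 − 30 = 469 left.
May 1934 has 31 days: 469 − 31 = 438 left.
June 1934 has 30 days: 438 − 30 = 408 left.
July 1934 has 31 days: 408 − 31 = 377 left.
August 1934 has 31 days: 377 − 31 = 346 left.
September 1934 has 30 days: 346 − 30 = 316 left.
October 1934 has 31 days: 316 − 31 = 285 left.
November 1934 has 30 days: 285 − 30 = 255 left.
December 1934 has 31 days: 255 − 31 = 224 left.
January 1935 has 31 days: 224 − 31 = 193 left.
February 1935 has 28 days (1935 is not a leap year): 193 − 28 = 165 left.
March 1935 has 31 days: 165 − 31 = 134 left.
April 1935 has 30 days: 134 − 30 = 104 left.
May 1935 has 31 days: 104 − 31 = 73 left.
June 1935 has 30 days: 73 − 30 = 43 left.
July 1935 has 31 days: 43 − 31 = 12 left.
12 days into August 1935 → August 12, 1935.
Going back 600 days from August 12, 1935:
Going back 12 days from August 12, 1935 reaches the end of the previous month; 600 − 12 = 588 left.
July 1935 has 31 days: 588 − 31 = 557 left.
June 1935 has 30 days: 557 − 30 = 527 left.
May 1935 has 31 days: 527 − 31 = 496 left.
April 1935 has 30 days: 496 − 30 = 466 left.
March 1935 has 31 days: 466 − 31 = 435 left.
February 1935 has 28 days (1935 is not a leap year): 435 − 28 = 407 left.
January 1935 has 31 days: 407 − 31 = 376 left.
December 1934 has 31 days: 376 − 31 = 345 left.
November 1934 has 30 days: 345 − 30 = 315 left.
October 1934 has 31 days: 315 − 31 = 284 left.
September 1934 has 30 days: 284 − 30 = 254 left.
August 1934 has 31 days: 254 − 31 = 223 left.
July 1934 has 31 days: 223 − 31 = 192 left.
June 1934 has 30 days: 192 − 30 = 162 left.
May 1934 has 31 days: 162 − 31 = 131 left.
April 1934 has 30 days: 131 − 30 = 101 left.
March 1934 has 31 days: 101 − 31 = 70 left.
February 1934 has 28 days (1934 is not a leap year): 70 − 28 = 42 left.
January 1934 has 31 days: 42 − 31 = 11 left.
December 1933 has 31 days; 31 − 11 = 20 → December 20, 1933.
Advancing 600 days from December 20, 1933:
December has 31 days, so 31 − 20 = 11 days remain after December 20, 1933; 600 − 11 = 589 left.
January 1934 has 31 days: 589 − 31 = 558 left.
February 1934 has 28 days (1934 is not a leap year): 558 − 28 = 530 left.
March 1934 has 31 days: 530 − 31 = 499 left.
April 1934 has 30 days: 499 − 30 = 469 left.
May 1934 has 31 days: 469 − 31 = 438 left.
June 1934 has 30 days: 438 − 30 = 408 left.
July 1934 has 31 days: 408 − 31 = 377 left.
August 1934 has 31 days: 377 − 31 = 346 left.
September 1934 has 30 days: 346 − 30 = 316 left.
October 1934 has 31 days: 316 − 31 = 285 left.
November 1934 has 30 days: 285 − 30 = 255 left.
December 1934 has 31 days: 255 − 31 = 224 left.
January 1935 has 31 days: 224 − 31 = 193 left.
February 1935 has 28 days (1935 is not a leap year): 193 − 28 = 165 left.
March 1935 has 31 days: 165 − 31 = 134 left.
April 1935 has 30 days: 134 − 30 = 104 left.
May 1935 has 31 days: 104 − 31 = 73 left.
June 1935 has 30 days: 73 − 30 = 43 left.
July 1935 has 31 days: 43 − 31 = 12 left.
12 days into August 1935 → August 12, 1935.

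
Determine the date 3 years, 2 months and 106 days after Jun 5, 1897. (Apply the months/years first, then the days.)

November 19, 1900

Advancing 3 years, 2 months and 106 days from June 5, 1897: first the month/year part, then the days.
+3 years → 1900; month 6 + 2 = 8 → August 1900.
Day 5 is valid in August, giving August 5, 1900.
Now add 106 days from August 5, 1900.
August has 31 days, so 31 − 5 = 26 days remain after August 5, 1900; 106 − 26 = 80 left.
September 1900 has 30 days: 80 − 30 = 50 left.
October 1900 has 31 days: 50 − 31 = 19 left.
19 days into November 1900 → November 19, 1900.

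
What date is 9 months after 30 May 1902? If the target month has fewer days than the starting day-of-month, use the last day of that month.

Advancing 9 months from May 30, 1902.
month 5 + 9 = 14, which is month 2 of year 1903 → February 1903.
February 1903 has only 28 days (1903 is not a leap year — relevant if February), and the start was day 30, so the date clamps to February 28, 1903.

February 28, 1903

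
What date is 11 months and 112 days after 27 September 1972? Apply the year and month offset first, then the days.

Advancing 11 months and 112 days from September 27, 1972: first the month/year part, then the days.
month 9 + 11 = 20, which is month 8 of year 1973 → August 1973.
Day 27 is valid in August, giving August 27, 1973.
Now add 112 days from August 27, 1973.
August has 31 days, so 31 − 27 = 4 days remain after August 27, 1973; 112 − 4 = 108 left.
September 1973 has 30 days: 108 − 30 = 78 left.
October 1973 has 31 days: 78 − 31 = 47 left.
November 1973 has 30 days: 47 − 30 = 17 left.
17 days into December 1973 → December 17, 1973.

December 17, 1973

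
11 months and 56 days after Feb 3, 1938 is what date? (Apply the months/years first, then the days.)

February 28, 1939

Advancing 11 months and 56 days from February 3, 1938: first the month/year part, then the days.
month 2 + 11 = 13, which is month 1 of year 1939 → January 1939.
Day 3 is valid in January, giving January 3, 1939.
Now add 56 days from January 3, 1939.
January has 31 days, so 31 − 3 = 28 days remain after January 3, 1939; 56 − 28 = 28 left.
28 days into February 1939 → February 28, 1939.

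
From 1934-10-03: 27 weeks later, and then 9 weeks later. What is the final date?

Counting forward 27 weeks (= 189 days) from October 3, 1934:
October has 31 days, so 31 − 3 = 28 days remain after October 3, 1934; 189 − 28 = 161 left.
November 1934 has 30 days: 161 − 30 = 131 left.
December 1934 has 31 days: 131 − 31 = 100 left.
January 1935 has 31 days: 100 − 31 = 69 left.
February 1935 has 28 days (1935 is not a leap year): 69 − 28 = 41 left.
March 1935 has 31 days: 41 − 31 = 10 left.
10 days into April 1935 → April 10, 1935.
Advancing 9 weeks (= 63 days) from April 10, 1935:
April has 30 days, so 30 − 10 = 20 days remain after April 10, 1935; 63 − 20 = 43 left.
May 1935 has 31 days: 43 − 31 = 12 left.
12 days into June 1935 → June 12, 1935.

June 12, 1935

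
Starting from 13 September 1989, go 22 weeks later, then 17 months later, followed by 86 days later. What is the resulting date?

Adding 22 weeks (= 154 days) from September 13, 1989:
September has 30 days, so 30 − 13 = 17 days remain after September 13, 1989; 154 − 17 = 137 left.
October 1989 has 31 days: 137 − 31 = 106 left.
November 1989 has 30 days: 106 − 30 = 76 left.
December 1989 has 31 days: 76 − 31 = 45 left.
January 1990 has 31 days: 45 − 31 = 14 left.
14 days into February 1990 → February 14, 1990.
Advancing 17 months from February 14, 1990:
month 2 + 17 = 19, which is month 7 of year 1991 → July 1991.
Day 14 is valid in July, giving July 14, 1991.
Counting forward 86 days from July 14, 1991:
July has 31 days, so 31 − 14 = 17 days remain after July 14, 1991; 86 − 17 = 69 left.
August 1991 has 31 days: 69 − 31 = 38 left.
September 1991 has 30 days: 38 − 30 = 8 left.
8 days into October 1991 → October 8, 1991.

October 8, 1991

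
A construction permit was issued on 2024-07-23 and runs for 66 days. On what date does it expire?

Counting forward 66 days from July 23, 2024.
July has 31 days, so 31 − 23 = 8 days remain after July 23, 2024; 66 − 8 = 58 left.
August 2024 has 31 days: 58 − 31 = 27 left.
27 days into September 2024 → September 27, 2024.

September 27, 2024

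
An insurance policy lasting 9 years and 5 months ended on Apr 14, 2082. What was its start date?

November 14, 2072

Counting back 9 years and 5 months from April 14, 2082.
-9 years → 2073; month 4 − 5 = -1, which is month 11 of year 2072 → November 2072.
Day 14 is valid in November, giving November 14, 2072.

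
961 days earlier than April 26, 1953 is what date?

September 8, 1950

Going back 961 days from April 26, 1953.
Going back 26 days from April 26, 1953 reaches the end of the previous month; 961 − 26 = 935 left.
March 1953 has 31 days: 935 − 31 = 904 left.
February 1953 has 28 days (1953 is not a leap year): 904 − 28 = 876 left.
January 1953 has 31 days: 876 − 31 = 845 left.
December 1952 has 31 days: 845 − 31 = 814 left.
November 1952 has 30 days: 814 − 30 = 784 left.
October 1952 has 31 days: 784 − 31 = 753 left.
September 1952 has 30 days: 753 − 30 = 723 left.
August 1952 has 31 days: 723 − 31 = 692 left.
July 1952 has 31 days: 692 − 31 = 661 left.
June 1952 has 30 days: 661 − 30 = 631 left.
May 1952 has 31 days: 631 − 31 = 600 left.
April 1952 has 30 days: 600 − 30 = 570 left.
March 1952 has 31 days: 570 − 31 = 539 left.
February 1952 has 29 days (1952 is a leap year): 539 − 29 = 510 left.
January 1952 has 31 days: 510 − 31 = 479 left.
December 1951 has 31 days: 479 − 31 = 448 left.
November 1951 has 30 days: 448 − 30 = 418 left.
October 1951 has 31 days: 418 − 31 = 387 left.
September 1951 has 30 days: 387 − 30 = 357 left.
August 1951 has 31 days: 357 − 31 = 326 left.
July 1951 has 31 days: 326 − 31 = 295 left.
June 1951 has 30 days: 295 − 30 = 265 left.
May 1951 has 31 days: 265 − 31 = 234 left.
April 1951 has 30 days: 234 − 30 = 204 left.
March 1951 has 31 days: 204 − 31 = 173 left.
February 1951 has 28 days (1951 is not a leap year): 173 − 28 = 145 left.
January 1951 has 31 days: 145 − 31 = 114 left.
December 1950 has 31 days: 114 − 31 = 83 left.
November 1950 has 30 days: 83 − 30 = 53 left.
October 1950 has 31 days: 53 − 31 = 22 left.
September 1950 has 30 days; 30 − 22 = 8 → September 8, 1950.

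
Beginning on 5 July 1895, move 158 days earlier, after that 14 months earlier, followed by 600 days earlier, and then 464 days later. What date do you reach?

July 15, 1893

Going back 158 days from July 5, 1895:
Going back 5 days from July 5, 1895 reaches the end of the previous month; 158 − 5 = 153 left.
June 1895 has 30 days: 153 − 30 = 123 left.
May 1895 has 31 days: 123 − 31 = 92 left.
April 1895 has 30 days: 92 − 30 = 62 left.
March 1895 has 31 days: 62 − 31 = 31 left.
February 1895 has 28 days (1895 is not a leap year): 31 − 28 = 3 left.
January 1895 has 31 days; 31 − 3 = 28 → January 28, 1895.
Subtracting 14 months from January 28, 1895:
month 1 − 14 = -13, which is month 11 of year 1893 → November 1893.
Day 28 is valid in November, giving November 28, 1893.
Subtracting 600 days from November 28, 1893:
Going back 28 days from November 28, 1893 reaches the end of the previous month; 600 − 28 = 572 left.
October 1893 has 31 days: 572 − 31 = 541 left.
September 1893 has 30 days: 541 − 30 = 511 left.
August 1893 has 31 days: 511 − 31 = 480 left.
July 1893 has 31 days: 480 − 31 = 449 left.
June 1893 has 30 days: 449 − 30 = 419 left.
May 1893 has 31 days: 419 − 31 = 388 left.
April 1893 has 30 days: 388 − 30 = 358 left.
March 1893 has 31 days: 358 − 31 = 327 left.
February 1893 has 28 days (1893 is not a leap year): 327 − 28 = 299 left.
January 1893 has 31 days: 299 − 31 = 268 left.
December 1892 has 31 days: 268 − 31 = 237 left.
November 1892 has 30 days: 237 − 30 = 207 left.
October 1892 has 31 days: 207 − 31 = 176 left.
September 1892 has 30 days: 176 − 30 = 146 left.
August 1892 has 31 days: 146 − 31 = 115 left.
July 1892 has 31 days: 115 − 31 = 84 left.
June 1892 has 30 days: 84 − 30 = 54 left.
May 1892 has 31 days: 54 − 31 = 23 left.
April 1892 has 30 days; 30 − 23 = 7 → April 7, 1892.
Adding 464 days from April 7, 1892:
April has 30 days, so 30 − 7 = 23 days remain after April 7, 1892; 464 − 23 = 441 left.
May 1892 has 31 days: 441 − 31 = 410 left.
June 1892 has 30 days: 410 − 30 = 380 left.
July 1892 has 31 days: 380 − 31 = 349 left.
August 1892 has 31 days: 349 − 31 = 318 left.
September 1892 has 30 days: 318 − 30 = 288 left.
October 1892 has 31 days: 288 − 31 = 257 left.
November 1892 has 30 days: 257 − 30 = 227 left.
December 1892 has 31 days: 227 − 31 = 196 left.
January 1893 has 31 days: 196 − 31 = 165 left.
February 1893 has 28 days (1893 is not a leap year): 165 − 28 = 137 left.
March 1893 has 31 days: 137 − 31 = 106 left.
April 1893 has 30 days: 106 − 30 = 76 left.
May 1893 has 31 days: 76 − 31 = 45 left.
June 1893 has 30 days: 45 − 30 = 15 left.
15 days into July 1893 → July 15, 1893.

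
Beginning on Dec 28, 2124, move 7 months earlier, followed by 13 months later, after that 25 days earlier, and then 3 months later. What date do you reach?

September 3, 2125

Going back 7 months from December 28, 2124:
month 12 − 7 = 5 → May 2124.
Day 28 is valid in May, giving May 28, 2124.
Adding 13 months from May 28, 2124:
month 5 + 13 = 18, which is month 6 of year 2125 → June 2125.
Day 28 is valid in June, giving June 28, 2125.
Counting back 25 days from June 28, 2125:
28 − 25 = 3, still in June 2125.
Advancing 3 months from June 3, 2125:
month 6 + 3 = 9 → September 2125.
Day 3 is valid in September, giving September 3, 2125.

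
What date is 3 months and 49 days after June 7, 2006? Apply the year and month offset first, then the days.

October 26, 2006

Adding 3 months and 49 days from June 7, 2006: first the month/year part, then the days.
month 6 + 3 = 9 → September 2006.
Day 7 is valid in September, giving September 7, 2006.
Now add 49 days from September 7, 2006.
September has 30 days, so 30 − 7 = 23 days remain after September 7, 2006; 49 − 23 = 26 left.
26 days into October 2006 → October 26, 2006.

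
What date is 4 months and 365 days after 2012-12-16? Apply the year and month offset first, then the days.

April 16, 2014

Advancing 4 months and 365 days from December 16, 2012: first the month/year part, then the days.
month 12 + 4 = 16, which is month 4 of year 2013 → April 2013.
Day 16 is valid in April, giving April 16, 2013.
Now add 365 days from April 16, 2013.
April has 30 days, so 30 − 16 = 14 days remain after April 16, 2013; 365 − 14 = 351 left.
May 2013 has 31 days: 351 − 31 = 320 left.
June 2013 has 30 days: 320 − 30 = 290 left.
July 2013 has 31 days: 290 − 31 = 259 left.
August 2013 has 31 days: 259 − 31 = 228 left.
September 2013 has 30 days: 228 − 30 = 198 left.
October 2013 has 31 days: 198 − 31 = 167 left.
November 2013 has 30 days: 167 − 30 = 137 left.
December 2013 has 31 days: 137 − 31 = 106 left.
January 2014 has 31 days: 106 − 31 = 75 left.
February 2014 has 28 days (2014 is not a leap year): 75 − 28 = 47 left.
March 2014 has 31 days: 47 − 31 = 16 left.
16 days into April 2014 → April 16, 2014.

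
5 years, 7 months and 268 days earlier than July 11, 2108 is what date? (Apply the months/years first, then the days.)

March 18, 2102

Going back 5 years, 7 months and 268 days from July 11, 2108: first the month/year part, then the days.
-5 years → 2103; month 7 − 7 = 0, which is month 12 of year 2102 → December 2102.
Day 11 is valid in December, giving December 11, 2102.
Now subtract 268 days from December 11, 2102.
Going back 11 days from December 11, 2102 reaches the end of the previous month; 268 − 11 = 257 left.
November 2102 has 30 days: 257 − 30 = 227 left.
October 2102 has 31 days: 227 − 31 = 196 left.
September 2102 has 30 days: 196 − 30 = 166 left.
August 2102 has 31 days: 166 − 31 = 135 left.
July 2102 has 31 days: 135 − 31 = 104 left.
June 2102 has 30 days: 104 − 30 = 74 left.
May 2102 has 31 days: 74 − 31 = 43 left.
April 2102 has 30 days: 43 − 30 = 13 left.
March 2102 has 31 days; 31 − 13 = 18 → March 18, 2102.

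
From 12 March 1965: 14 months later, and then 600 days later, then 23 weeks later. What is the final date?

June 11, 1968

Advancing 14 months from March 12, 1965:
month 3 + 14 = 17, which is month 5 of year 1966 → May 1966.
Day 12 is valid in May, giving May 12, 1966.
Advancing 600 days from May 12, 1966:
May has 31 days, so 31 − 12 = 19 days remain after May 12, 1966; 600 − 19 = 581 left.
June 1966 has 30 days: 581 − 30 = 551 left.
July 1966 has 31 days: 551 − 31 = 520 left.
August 1966 has 31 days: 520 − 31 = 489 left.
September 1966 has 30 days: 489 − 30 = 459 left.
October 1966 has 31 days: 459 − 31 = 428 left.
November 1966 has 30 days: 428 − 30 = 398 left.
December 1966 has 31 days: 398 − 31 = 367 left.
January 1967 has 31 days: 367 − 31 = 336 left.
February 1967 has 28 days (1967 is not a leap year): 336 − 28 = 308 left.
March 1967 has 31 days: 308 − 31 = 277 left.
April 1967 has 30 days: 277 − 30 = 247 left.
May 1967 has 31 days: 247 − 31 = 216 left.
June 1967 has 30 days: 216 − 30 = 186 left.
July 1967 has 31 days: 186 − 31 = 155 left.
August 1967 has 31 days: 155 − 31 = 124 left.
September 1967 has 30 days: 124 − 30 = 94 left.
October 1967 has 31 days: 94 − 31 = 63 left.
November 1967 has 30 days: 63 − 30 = 33 left.
December 1967 has 31 days: 33 − 31 = 2 left.
2 days into January 1968 → January 2, 1968.
Counting forward 23 weeks (= 161 days) from January 2, 1968:
January has 31 days, so 31 − 2 = 29 days remain after January 2, 1968; 161 − 29 = 132 left.
February 1968 has 29 days (1968 is a leap year): 132 − 29 = 103 left.
March 1968 has 31 days: 103 − 31 = 72 left.
April 1968 has 30 days: 72 − 30 = 42 left.
May 1968 has 31 days: 42 − 31 = 11 left.
11 days into June 1968 → June 11, 1968.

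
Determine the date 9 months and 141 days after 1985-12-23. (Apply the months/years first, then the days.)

February 11, 1987

Adding 9 months and 141 days from December 23, 1985: first the month/year part, then the days.
month 12 + 9 = 21, which is month 9 of year 1986 → September 1986.
Day 23 is valid in September, giving September 23, 1986.
Now add 141 days from September 23, 1986.
September has 30 days, so 30 − 23 = 7 days remain after September 23, 1986; 141 − 7 = 134 left.
October 1986 has 31 days: 134 − 31 = 103 left.
November 1986 has 30 days: 103 − 30 = 73 left.
December 1986 has 31 days: 73 − 31 = 42 left.
January 1987 has 31 days: 42 − 31 = 11 left.
11 days into February 1987 → February 11, 1987.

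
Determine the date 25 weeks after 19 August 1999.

February 10, 2000

Adding 25 weeks = 175 days from August 19, 1999.
August has 31 days, so 31 − 19 = 12 days remain after August 19, 1999; 175 − 12 = 163 left.
September 1999 has 30 days: 163 − 30 = 133 left.
October 1999 has 31 days: 133 − 31 = 102 left.
November 1999 has 30 days: 102 − 30 = 72 left.
December 1999 has 31 days: 72 − 31 = 41 left.
January 2000 has 31 days: 41 − 31 = 10 left.
10 days into February 2000 → February 10, 2000.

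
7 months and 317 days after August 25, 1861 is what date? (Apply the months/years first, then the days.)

Adding 7 months and 317 days from August 25, 1861: first the month/year part, then the days.
month 8 + 7 = 15, which is month 3 of year 1862 → March 1862.
Day 25 is valid in March, giving March 25, 1862.
Now add 317 days from March 25, 1862.
March has 31 days, so 31 − 25 = 6 days remain after March 25, 1862; 317 − 6 = 311 left.
April 1862 has 30 days: 311 − 30 = 281 left.
May 1862 has 31 days: 281 − 31 = 250 left.
June 1862 has 30 days: 250 − 30 = 220 left.
July 1862 has 31 days: 220 − 31 = 189 left.
August 1862 has 31 days: 189 − 31 = 158 left.
September 1862 has 30 days: 158 − 30 = 128 left.
October 1862 has 31 days: 128 − 31 = 97 left.
November 1862 has 30 days: 97 − 30 = 67 left.
December 1862 has 31 days: 67 − 31 = 36 left.
January 1863 has 31 days: 36 − 31 = 5 left.
5 days into February 1863 → February 5, 1863.

February 5, 1863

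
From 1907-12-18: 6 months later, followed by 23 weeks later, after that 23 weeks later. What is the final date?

Advancing 6 months from December 18, 1907:
month 12 + 6 = 18, which is month 6 of year 1908 → June 1908.
Day 18 is valid in June, giving June 18, 1908.
Adding 23 weeks (= 161 days) from June 18, 1908:
June has 30 days, so 30 − 18 = 12 days remain after June 18, 1908; 161 − 12 = 149 left.
July 1908 has 31 days: 149 − 31 = 118 left.
August 1908 has 31 days: 118 − 31 = 87 left.
September 1908 has 30 days: 87 − 30 = 57 left.
October 1908 has 31 days: 57 − 31 = 26 left.
26 days into November 1908 → November 26, 1908.
Counting forward 23 weeks (= 161 days) from November 26, 1908:
November has 30 days, so 30 − 26 = 4 days remain after November 26, 1908; 161 − 4 = 157 left.
December 1908 has 31 days: 157 − 31 = 126 left.
January 1909 has 31 days: 126 − 31 = 95 left.
February 1909 has 28 days (1909 is not a leap year): 95 − 28 = 67 left.
March 1909 has 31 days: 67 − 31 = 36 left.
April 1909 has 30 days: 36 − 30 = 6 left.
6 days into May 1909 → May 6, 1909.

May 6, 1909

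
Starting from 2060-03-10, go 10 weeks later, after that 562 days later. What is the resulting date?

December 2, 2061

Advancing 10 weeks (= 70 days) from March 10, 2060:
March has 31 days, so 31 − 10 = 21 days remain after March 10, 2060; 70 − 21 = 49 left.
April 2060 has 30 days: 49 − 30 = 19 left.
19 days into May 2060 → May 19, 2060.
Adding 562 days from May 19, 2060:
May has 31 days, so 31 − 19 = 12 days remain after May 19, 2060; 562 − 12 = 550 left.
June 2060 has 30 days: 550 − 30 = 520 left.
July 2060 has 31 days: 520 − 31 = 489 left.
August 2060 has 31 days: 489 − 31 = 458 left.
September 2060 has 30 days: 458 − 30 = 428 left.
October 2060 has 31 days: 428 − 31 = 397 left.
November 2060 has 30 days: 397 − 30 = 367 left.
December 2060 has 31 days: 367 − 31 = 336 left.
January 2061 has 31 days: 336 − 31 = 305 left.
February 2061 has 28 days (2061 is not a leap year): 305 − 28 = 277 left.
March 2061 has 31 days: 277 − 31 = 246 left.
April 2061 has 30 days: 246 − 30 = 216 left.
May 2061 has 31 days: 216 − 31 = 185 left.
June 2061 has 30 days: 185 − 30 = 155 left.
July 2061 has 31 days: 155 − 31 = 124 left.
August 2061 has 31 days: 124 − 31 = 93 left.
September 2061 has 30 days: 93 − 30 = 63 left.
October 2061 has 31 days: 63 − 31 = 32 left.
November 2061 has 30 days: 32 − 30 = 2 left.
2 days into December 2061 → December 2, 2061.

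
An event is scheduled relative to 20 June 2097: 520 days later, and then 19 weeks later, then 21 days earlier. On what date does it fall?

March 14, 2099

Adding 520 days from June 20, 2097:
June has 30 days, so 30 − 20 = 10 days remain after June 20, 2097; 520 − 10 = 510 left.
July 2097 has 31 days: 510 − 31 = 479 left.
August 2097 has 31 days: 479 − 31 = 448 left.
September 2097 has 30 days: 448 − 30 = 418 left.
October 2097 has 31 days: 418 − 31 = 387 left.
November 2097 has 30 days: 387 − 30 = 357 left.
December 2097 has 31 days: 357 − 31 = 326 left.
January 2098 has 31 days: 326 − 31 = 295 left.
February 2098 has 28 days (2098 is not a leap year): 295 − 28 = 267 left.
March 2098 has 31 days: 267 − 31 = 236 left.
April 2098 has 30 days: 236 − 30 = 206 left.
May 2098 has 31 days: 206 − 31 = 175 left.
June 2098 has 30 days: 175 − 30 = 145 left.
July 2098 has 31 days: 145 − 31 = 114 left.
August 2098 has 31 days: 114 − 31 = 83 left.
September 2098 has 30 days: 83 − 30 = 53 left.
October 2098 has 31 days: 53 − 31 = 22 left.
22 days into November 2098 → November 22, 2098.
Adding 19 weeks (= 133 days) from November 22, 2098:
November has 30 days, so 30 − 22 = 8 days remain after November 22, 2098; 133 − 8 = 125 left.
December 2098 has 31 days: 125 − 31 = 94 left.
January 2099 has 31 days: 94 − 31 = 63 left.
February 2099 has 28 days (2099 is not a leap year): 63 − 28 = 35 left.
March 2099 has 31 days: 35 − 31 = 4 left.
4 days into April 2099 → April 4, 2099.
Subtracting 21 days from April 4, 2099:
Going back 4 days from April 4, 2099 reaches the end of the previous month; 21 − 4 = 17 left.
March 2099 has 31 days; 31 − 17 = 14 → March 14, 2099.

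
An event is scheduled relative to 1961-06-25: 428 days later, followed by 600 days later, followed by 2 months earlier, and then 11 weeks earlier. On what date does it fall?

December 3, 1963

Adding 428 days from June 25, 1961:
June has 30 days, so 30 − 25 = 5 days remain after June 25, 1961; 428 − 5 = 423 left.
July 1961 has 31 days: 423 − 31 = 392 left.
August 1961 has 31 days: 392 − 31 = 361 left.
September 1961 has 30 days: 361 − 30 = 331 left.
October 1961 has 31 days: 331 − 31 = 300 left.
November 1961 has 30 days: 300 − 30 = 270 left.
December 1961 has 31 days: 270 − 31 = 239 left.
January 1962 has 31 days: 239 − 31 = 208 left.
February 1962 has 28 days (1962 is not a leap year): 208 − 28 = 180 left.
March 1962 has 31 days: 180 − 31 = 149 left.
April 1962 has 30 days: 149 − 30 = 119 left.
May 1962 has 31 days: 119 − 31 = 88 left.
June 1962 has 30 days: 88 − 30 = 58 left.
July 1962 has 31 days: 58 − 31 = 27 left.
27 days into August 1962 → August 27, 1962.
Adding 600 days from August 27, 1962:
August has 31 days, so 31 − 27 = 4 days remain after August 27, 1962; 600 − 4 = 596 left.
September 1962 has 30 days: 596 − 30 = 566 left.
October 1962 has 31 days: 566 − 31 = 535 left.
November 1962 has 30 days: 535 − 30 = 505 left.
December 1962 has 31 days: 505 − 31 = 474 left.
January 1963 has 31 days: 474 − 31 = 443 left.
February 1963 has 28 days (1963 is not a leap year): 443 − 28 = 415 left.
March 1963 has 31 days: 415 − 31 = 384 left.
April 1963 has 30 days: 384 − 30 = 354 left.
May 1963 has 31 days: 354 − 31 = 323 left.
June 1963 has 30 days: 323 − 30 = 293 left.
July 1963 has 31 days: 293 − 31 = 262 left.
August 1963 has 31 days: 262 − 31 = 231 left.
September 1963 has 30 days: 231 − 30 = 201 left.
October 1963 has 31 days: 201 − 31 = 170 left.
November 1963 has 30 days: 170 − 30 = 140 left.
December 1963 has 31 days: 140 − 31 = 109 left.
January 1964 has 31 days: 109 − 31 = 78 left.
February 1964 has 29 days (1964 is a leap year): 78 − 29 = 49 left.
March 1964 has 31 days: 49 − 31 = 18 left.
18 days into April 1964 → April 18, 1964.
Counting back 2 months from April 18, 1964:
month 4 − 2 = 2 → February 1964.
Day 18 is valid in February, giving February 18, 1964.
Counting back 11 weeks (= 77 days) from February 18, 1964:
Going back 18 days from February 18, 1964 reaches the end of the previous month; 77 − 18 = 59 left.
January 1964 has 31 days: 59 − 31 = 28 left.
December 1963 has 31 days; 31 − 28 = 3 → December 3, 1963.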